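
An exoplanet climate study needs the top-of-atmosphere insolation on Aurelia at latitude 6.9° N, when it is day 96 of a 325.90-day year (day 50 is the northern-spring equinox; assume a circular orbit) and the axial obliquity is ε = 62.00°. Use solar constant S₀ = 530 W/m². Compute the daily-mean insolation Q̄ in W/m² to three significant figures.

Q̄ ≈ 145 W/m²

Solar longitude: λ_s = 360° × (96 − 50)/325.90 = 50.813°.
sin δ = sin 62.00° × sin 50.813° = 0.68436, so δ = +43.186°.
cos H₀ = −tan(+6.9°) tan(+43.186°) = -0.1136, H₀ = 1.6846 rad.
Bracket: H₀ sin φ sin δ + cos φ cos δ sin H₀ = 1.6846×0.12014×0.68436 + 0.99276×0.72914×0.99353 = 0.138506 + 0.719178 = 0.857684.
Q̄ = (S₀/π) × [bracket] = (530/π) × 0.857684 = 144.7 W/m².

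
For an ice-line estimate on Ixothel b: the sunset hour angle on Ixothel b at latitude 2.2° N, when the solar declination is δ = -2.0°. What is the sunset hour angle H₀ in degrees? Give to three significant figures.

H₀ = 89.9°

cos H₀ = −tan φ · tan δ = −tan(+2.2°) × tan(-2.000°) = 0.0013, so H₀ = 1.5695 rad = 89.92°.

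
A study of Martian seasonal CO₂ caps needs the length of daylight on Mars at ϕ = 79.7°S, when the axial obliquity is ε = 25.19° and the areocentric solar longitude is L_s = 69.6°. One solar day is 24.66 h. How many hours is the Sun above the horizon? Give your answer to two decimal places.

0.00 h

sin δ = sin 25.19° × sin 69.6° = 0.39893, so δ = +23.511°.
cos h₀ = −tan ϕ · tan δ = 2.3939 ≥ 1, so the Sun never rises (polar night) and h₀ = 0.
Daylight = 2h₀/(2π) × 24.66 h = (0.0000/π) × 24.66 = 0.00 h.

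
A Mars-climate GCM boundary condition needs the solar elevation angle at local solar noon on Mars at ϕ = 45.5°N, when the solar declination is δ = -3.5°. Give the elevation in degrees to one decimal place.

At local noon the hour angle is zero, so the zenith angle equals |ϕ − δ| = |+45.5° − (-3.500°)| = 49.000°.
Elevation = 90° − 49.000° = 41.0°.

41.0°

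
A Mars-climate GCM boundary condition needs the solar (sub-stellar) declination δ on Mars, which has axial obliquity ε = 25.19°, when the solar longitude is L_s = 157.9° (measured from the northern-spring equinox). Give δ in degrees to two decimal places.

δ = +9.21°

sin δ = sin ε · sin L_s = sin 25.19° × sin 157.9° = 0.160129.
δ = arcsin(0.160129) = +9.21°.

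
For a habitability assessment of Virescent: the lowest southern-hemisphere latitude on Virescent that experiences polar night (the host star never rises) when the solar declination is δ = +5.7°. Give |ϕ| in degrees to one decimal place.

|ϕ| = 84.3°

Polar night requires cos h₀ = −tan ϕ tan δ ≥ 1, i.e. tan ϕ tan δ ≤ −1.
The boundary is |tan ϕ| · |tan δ| = 1, so |ϕ| = 90° − |δ| = 90° − 5.7° = 84.3° in the southern hemisphere.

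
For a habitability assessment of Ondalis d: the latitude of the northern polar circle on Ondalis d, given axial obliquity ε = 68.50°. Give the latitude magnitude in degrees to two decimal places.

21.50°

The polar circle is the lowest latitude that experiences at least one full rotation of continuous daylight at the northern-summer solstice; it lies at |φ| = 90° − ε = 90° − 68.50° = 21.50°.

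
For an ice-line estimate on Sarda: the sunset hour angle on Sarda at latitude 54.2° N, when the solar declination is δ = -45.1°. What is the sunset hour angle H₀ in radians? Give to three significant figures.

H₀ = 0.00 rad

cos H₀ = −tan φ · tan δ = 1.3914 ≥ 1, so the host star never rises (polar night) and H₀ = 0.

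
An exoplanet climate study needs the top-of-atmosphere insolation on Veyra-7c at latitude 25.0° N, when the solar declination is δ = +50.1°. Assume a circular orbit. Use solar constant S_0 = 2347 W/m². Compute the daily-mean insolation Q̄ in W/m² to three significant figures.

cos h₀ = −tan(+25.0°) tan(+50.100°) = -0.5577, h₀ = 2.1624 rad.
Bracket: h₀ sin ϕ sin δ + cos ϕ cos δ sin h₀ = 2.1624×0.42262×0.76717 + 0.90631×0.64145×0.83004 = 0.701096 + 0.482546 = 1.183642.
Q̄ = (S_0/π) × [bracket] = (2347/π) × 1.183642 = 884.3 W/m².

Q̄ ≈ 884 W/m²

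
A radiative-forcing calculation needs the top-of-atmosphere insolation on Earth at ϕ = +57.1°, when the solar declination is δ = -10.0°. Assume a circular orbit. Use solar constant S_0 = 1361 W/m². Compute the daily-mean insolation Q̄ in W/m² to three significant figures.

Q̄ ≈ 141 W/m²

cos h₀ = −tan(+57.1°) tan(-10.000°) = 0.2726, h₀ = 1.2947 rad.
Bracket: h₀ sin ϕ sin δ + cos ϕ cos δ sin h₀ = 1.2947×0.83962×-0.17365 + 0.54317×0.98481×0.96214 = -0.188767 + 0.514667 = 0.325900.
Q̄ = (S_0/π) × [bracket] = (1361/π) × 0.325900 = 141.2 W/m².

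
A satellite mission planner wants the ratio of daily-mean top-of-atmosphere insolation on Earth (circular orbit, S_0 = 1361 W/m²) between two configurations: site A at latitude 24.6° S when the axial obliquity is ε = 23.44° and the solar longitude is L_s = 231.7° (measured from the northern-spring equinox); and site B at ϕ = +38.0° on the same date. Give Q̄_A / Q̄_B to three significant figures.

— Configuration A (ϕ=-24.6°):
Solar declination: sin δ = sin ε · sin L_s = sin 23.44° × sin 231.7° = -0.31218, so δ = -18.190°.
cos h₀ = −tan(-24.6°) tan(-18.190°) = -0.1504, h₀ = 1.7218 rad.
Bracket: h₀ sin ϕ sin δ + cos ϕ cos δ sin h₀ = 1.7218×-0.41628×-0.31218 + 0.90924×0.95002×0.98862 = 0.223755 + 0.853966 = 1.077721.
Q̄ = (S_0/π) × [bracket] = (1361/π) × 1.077721 = 466.89 W/m².
— Configuration B (ϕ=+38.0°):
cos h₀ = −tan(+38.0°) tan(-18.190°) = 0.2567, h₀ = 1.3112 rad.
Bracket: h₀ sin ϕ sin δ + cos ϕ cos δ sin h₀ = 1.3112×0.61566×-0.31218 + 0.78801×0.95002×0.96648 = -0.252008 + 0.723531 = 0.471523.
Q̄ = (S_0/π) × [bracket] = (1361/π) × 0.471523 = 204.27 W/m².
Ratio Q̄_A / Q̄_B = 466.89 / 204.27 = 2.286.

Q̄_A / Q̄_B ≈ 2.29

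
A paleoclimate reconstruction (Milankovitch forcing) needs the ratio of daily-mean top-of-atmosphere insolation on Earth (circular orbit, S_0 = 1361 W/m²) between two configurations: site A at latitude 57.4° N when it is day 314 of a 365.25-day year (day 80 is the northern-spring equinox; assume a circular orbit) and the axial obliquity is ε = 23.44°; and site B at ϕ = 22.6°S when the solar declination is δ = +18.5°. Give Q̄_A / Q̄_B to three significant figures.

— Configuration A (ϕ=+57.4°):
Solar longitude: L_s = 360° × (314 − 80)/365.25 = 230.637°.
sin δ = sin 23.44° × sin 230.637° = -0.30755, so δ = -17.911°.
cos h₀ = −tan(+57.4°) tan(-17.911°) = 0.5054, h₀ = 1.0410 rad.
Bracket: h₀ sin ϕ sin δ + cos ϕ cos δ sin h₀ = 1.0410×0.84245×-0.30755 + 0.53877×0.95153×0.86289 = -0.269718 + 0.442366 = 0.172648.
Q̄ = (S_0/π) × [bracket] = (1361/π) × 0.172648 = 74.795 W/m².
— Configuration B (ϕ=-22.6°):
cos h₀ = −tan(-22.6°) tan(+18.500°) = 0.1393, h₀ = 1.4311 rad.
Bracket: h₀ sin ϕ sin δ + cos ϕ cos δ sin h₀ = 1.4311×-0.38430×0.31730 + 0.92321×0.94832×0.99025 = -0.174506 + 0.866962 = 0.692456.
Q̄ = (S_0/π) × [bracket] = (1361/π) × 0.692456 = 299.99 W/m².
Ratio Q̄_A / Q̄_B = 74.795 / 299.99 = 0.2493.

Q̄_A / Q̄_B ≈ 0.249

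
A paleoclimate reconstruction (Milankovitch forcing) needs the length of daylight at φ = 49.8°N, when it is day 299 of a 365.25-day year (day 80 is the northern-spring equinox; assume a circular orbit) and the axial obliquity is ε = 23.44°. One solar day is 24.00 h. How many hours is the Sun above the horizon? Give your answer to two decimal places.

Solar longitude: λ_s = 360° × (299 − 80)/365.25 = 215.852°.
sin δ = sin 23.44° × sin 215.852° = -0.23298, so δ = -13.473°.
cos H₀ = −tan φ · tan δ = −tan(+49.8°) × tan(-13.473°) = 0.2835, so H₀ = 1.2834 rad = 73.53°.
Daylight = 2H₀/(2π) × 24.00 h = (1.2834/π) × 24.00 = 9.80 h.

9.80 h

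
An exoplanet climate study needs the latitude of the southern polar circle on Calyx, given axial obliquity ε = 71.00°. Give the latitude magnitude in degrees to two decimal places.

The polar circle is the lowest latitude that experiences at least one full rotation of continuous darkness at the northern-summer solstice; it lies at |ϕ| = 90° − ε = 90° − 71.00° = 19.00°.

19.00°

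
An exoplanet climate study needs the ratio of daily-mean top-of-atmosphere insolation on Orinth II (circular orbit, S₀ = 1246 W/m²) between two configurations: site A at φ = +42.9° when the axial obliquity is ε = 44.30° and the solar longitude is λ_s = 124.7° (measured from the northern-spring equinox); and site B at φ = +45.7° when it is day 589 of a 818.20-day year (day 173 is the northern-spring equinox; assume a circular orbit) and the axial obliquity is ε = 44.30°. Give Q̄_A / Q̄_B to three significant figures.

— Configuration A (φ=+42.9°):
Solar declination: sin δ = sin ε · sin λ_s = sin 44.30° × sin 124.7° = 0.57420, so δ = +35.043°.
cos H₀ = −tan(+42.9°) tan(+35.043°) = -0.6517, H₀ = 2.2807 rad.
Bracket: H₀ sin φ sin δ + cos φ cos δ sin H₀ = 2.2807×0.68072×0.57420 + 0.73254×0.81872×0.75846 = 0.891456 + 0.454883 = 1.346339.
Q̄ = (S₀/π) × [bracket] = (1246/π) × 1.346339 = 533.98 W/m².
— Configuration B (φ=+45.7°):
Solar longitude: λ_s = 360° × (589 − 173)/818.20 = 183.036°.
sin δ = sin 44.30° × sin 183.036° = -0.03699, so δ = -2.120°.
cos H₀ = −tan(+45.7°) tan(-2.120°) = 0.0379, H₀ = 1.5329 rad.
Bracket: H₀ sin φ sin δ + cos φ cos δ sin H₀ = 1.5329×0.71569×-0.03699 + 0.69842×0.99932×0.99928 = -0.040581 + 0.697443 = 0.656862.
Q̄ = (S₀/π) × [bracket] = (1246/π) × 0.656862 = 260.52 W/m².
Ratio Q̄_A / Q̄_B = 533.98 / 260.52 = 2.050.

Q̄_A / Q̄_B ≈ 2.05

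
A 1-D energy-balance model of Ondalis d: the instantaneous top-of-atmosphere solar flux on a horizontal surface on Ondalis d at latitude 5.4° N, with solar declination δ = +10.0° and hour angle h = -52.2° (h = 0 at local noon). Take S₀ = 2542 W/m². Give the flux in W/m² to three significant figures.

cos θ_z = sin φ sin δ + cos φ cos δ cos h = 0.016342 + 0.600917 = 0.617259.
Flux = S₀ · cos θ_z = 2542 × 0.617259 = 1569 W/m².

1.57e+03 W/m²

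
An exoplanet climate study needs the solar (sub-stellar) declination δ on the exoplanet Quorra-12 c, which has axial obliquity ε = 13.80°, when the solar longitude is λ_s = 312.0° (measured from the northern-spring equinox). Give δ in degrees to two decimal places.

sin δ = sin ε · sin λ_s = sin 13.80° × sin 312.0° = -0.177265.
δ = arcsin(-0.177265) = -10.21°.

δ = -10.21°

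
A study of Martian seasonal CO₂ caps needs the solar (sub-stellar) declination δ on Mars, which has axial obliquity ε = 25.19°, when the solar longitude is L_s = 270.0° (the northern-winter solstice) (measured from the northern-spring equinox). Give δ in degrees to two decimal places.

sin δ = sin ε · sin L_s = sin 25.19° × sin 270.0° = -0.425621.
δ = arcsin(-0.425621) = -25.19°.

δ = -25.19°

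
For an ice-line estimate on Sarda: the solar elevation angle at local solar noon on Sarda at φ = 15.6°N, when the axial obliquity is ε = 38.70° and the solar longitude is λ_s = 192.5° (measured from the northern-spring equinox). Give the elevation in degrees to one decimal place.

Solar declination: sin δ = sin ε · sin λ_s = sin 38.70° × sin 192.5° = -0.13533, so δ = -7.778°.
At local noon the hour angle is zero, so the zenith angle equals |φ − δ| = |+15.6° − (-7.778°)| = 23.378°.
Elevation = 90° − 23.378° = 66.6°.

66.6°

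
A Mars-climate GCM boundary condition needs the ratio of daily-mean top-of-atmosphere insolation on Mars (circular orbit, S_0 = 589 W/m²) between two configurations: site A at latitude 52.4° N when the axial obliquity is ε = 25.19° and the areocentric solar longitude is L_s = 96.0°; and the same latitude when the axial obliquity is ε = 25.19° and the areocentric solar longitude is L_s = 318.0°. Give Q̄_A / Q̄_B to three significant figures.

Q̄_A / Q̄_B ≈ 4.32

— Configuration A (ϕ=+52.4°):
sin δ = sin 25.19° × sin 96.0° = 0.42329, so δ = +25.042°.
cos h₀ = −tan(+52.4°) tan(+25.042°) = -0.6067, h₀ = 2.2227 rad.
Bracket: h₀ sin ϕ sin δ + cos ϕ cos δ sin h₀ = 2.2227×0.79229×0.42329 + 0.61015×0.90599×0.79494 = 0.745423 + 0.439435 = 1.184858.
Q̄ = (S_0/π) × [bracket] = (589/π) × 1.184858 = 222.14 W/m².
— Configuration B (ϕ=+52.4°):
sin δ = sin 25.19° × sin 318.0° = -0.28480, so δ = -16.547°.
cos h₀ = −tan(+52.4°) tan(-16.547°) = 0.3858, h₀ = 1.1747 rad.
Bracket: h₀ sin ϕ sin δ + cos ϕ cos δ sin h₀ = 1.1747×0.79229×-0.28480 + 0.61015×0.95859×0.92259 = -0.265064 + 0.539608 = 0.274544.
Q̄ = (S_0/π) × [bracket] = (589/π) × 0.274544 = 51.473 W/m².
Ratio Q̄_A / Q̄_B = 222.14 / 51.473 = 4.316.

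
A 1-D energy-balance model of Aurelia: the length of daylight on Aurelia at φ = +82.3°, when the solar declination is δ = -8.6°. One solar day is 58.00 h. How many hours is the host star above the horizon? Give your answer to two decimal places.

0.00 h

cos H₀ = −tan φ · tan δ = 1.1186 ≥ 1, so the host star never rises (polar night) and H₀ = 0.
Daylight = 2H₀/(2π) × 58.00 h = (0.0000/π) × 58.00 = 0.00 h.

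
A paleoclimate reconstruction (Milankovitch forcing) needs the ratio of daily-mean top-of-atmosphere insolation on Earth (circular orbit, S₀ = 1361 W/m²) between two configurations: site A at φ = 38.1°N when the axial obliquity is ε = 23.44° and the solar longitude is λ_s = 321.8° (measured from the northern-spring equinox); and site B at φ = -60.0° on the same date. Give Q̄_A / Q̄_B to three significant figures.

— Configuration A (φ=+38.1°):
Solar declination: sin δ = sin ε · sin λ_s = sin 23.44° × sin 321.8° = -0.24600, so δ = -14.241°.
cos H₀ = −tan(+38.1°) tan(-14.241°) = 0.1990, H₀ = 1.3705 rad.
Bracket: H₀ sin φ sin δ + cos φ cos δ sin H₀ = 1.3705×0.61704×-0.24600 + 0.78694×0.96927×0.98000 = -0.208031 + 0.747502 = 0.539471.
Q̄ = (S₀/π) × [bracket] = (1361/π) × 0.539471 = 233.71 W/m².
— Configuration B (φ=-60.0°):
cos H₀ = −tan(-60.0°) tan(-14.241°) = -0.4396, H₀ = 2.0259 rad.
Bracket: H₀ sin φ sin δ + cos φ cos δ sin H₀ = 2.0259×-0.86603×-0.24600 + 0.50000×0.96927×0.89820 = 0.431605 + 0.435299 = 0.866904.
Q̄ = (S₀/π) × [bracket] = (1361/π) × 0.866904 = 375.56 W/m².
Ratio Q̄_A / Q̄_B = 233.71 / 375.56 = 0.6223.

Q̄_A / Q̄_B ≈ 0.622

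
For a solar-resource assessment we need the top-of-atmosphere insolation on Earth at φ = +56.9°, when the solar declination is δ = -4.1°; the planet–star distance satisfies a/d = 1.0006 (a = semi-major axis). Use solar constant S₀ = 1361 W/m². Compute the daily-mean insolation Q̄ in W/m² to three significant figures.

cos H₀ = −tan(+56.9°) tan(-4.100°) = 0.1100, H₀ = 1.4606 rad.
Bracket: H₀ sin φ sin δ + cos φ cos δ sin H₀ = 1.4606×0.83772×-0.07150 + 0.54610×0.99744×0.99394 = -0.087486 + 0.541401 = 0.453915.
Inverse-square distance factor (a/d)² = 1.0006² = 1.001200.
Q̄ = (S₀/π) × 1.001200 × [bracket] = (1361/π) × 1.001200 × 0.453915 = 196.9 W/m².

Q̄ ≈ 197 W/m²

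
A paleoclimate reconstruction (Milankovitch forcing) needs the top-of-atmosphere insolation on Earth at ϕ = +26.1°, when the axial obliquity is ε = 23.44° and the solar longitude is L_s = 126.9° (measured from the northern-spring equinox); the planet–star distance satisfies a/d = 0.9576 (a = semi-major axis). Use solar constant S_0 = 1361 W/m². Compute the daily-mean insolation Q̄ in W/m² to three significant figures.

Solar declination: sin δ = sin ε · sin L_s = sin 23.44° × sin 126.9° = 0.31811, so δ = +18.548°.
cos h₀ = −tan(+26.1°) tan(+18.548°) = -0.1644, h₀ = 1.7359 rad.
Bracket: h₀ sin ϕ sin δ + cos ϕ cos δ sin h₀ = 1.7359×0.43994×0.31811 + 0.89803×0.94806×0.98640 = 0.242938 + 0.839807 = 1.082745.
Inverse-square distance factor (a/d)² = 0.9576² = 0.916998.
Q̄ = (S_0/π) × 0.916998 × [bracket] = (1361/π) × 0.916998 × 1.082745 = 430.1 W/m².

Q̄ ≈ 430 W/m²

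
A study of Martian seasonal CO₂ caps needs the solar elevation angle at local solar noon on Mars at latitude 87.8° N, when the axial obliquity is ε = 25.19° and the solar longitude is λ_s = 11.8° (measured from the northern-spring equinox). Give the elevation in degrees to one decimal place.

7.2°

Solar declination: sin δ = sin ε · sin λ_s = sin 25.19° × sin 11.8° = 0.08704, so δ = +4.993°.
At local noon the hour angle is zero, so the zenith angle equals |φ − δ| = |+87.8° − (+4.993°)| = 82.807°.
Elevation = 90° − 82.807° = 7.2°.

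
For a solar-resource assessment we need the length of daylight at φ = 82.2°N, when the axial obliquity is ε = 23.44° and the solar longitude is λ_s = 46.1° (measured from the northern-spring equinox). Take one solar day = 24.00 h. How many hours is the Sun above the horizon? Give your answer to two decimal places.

24.00 h

Solar declination: sin δ = sin ε · sin λ_s = sin 23.44° × sin 46.1° = 0.28663, so δ = +16.656°.
Sunrise equation: cos H₀ = −tan φ · tan δ = -2.1841 ≤ −1, so the Sun never sets (polar day) and H₀ = π.
Daylight = 2H₀/(2π) × 24.00 h = (3.1416/π) × 24.00 = 24.00 h.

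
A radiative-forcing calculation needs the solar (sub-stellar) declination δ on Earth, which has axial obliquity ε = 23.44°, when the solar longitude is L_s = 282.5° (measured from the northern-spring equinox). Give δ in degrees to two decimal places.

sin δ = sin ε · sin L_s = sin 23.44° × sin 282.5° = -0.388359.
δ = arcsin(-0.388359) = -22.85°.

δ = -22.85°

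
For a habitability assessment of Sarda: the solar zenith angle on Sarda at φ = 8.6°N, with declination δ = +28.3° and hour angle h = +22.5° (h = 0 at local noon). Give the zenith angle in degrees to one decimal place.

θ_z = 28.9°

cos θ_z = sin φ sin δ + cos φ cos δ cos h = 0.070893 + 0.804309 = 0.875202.
θ_z = arccos(0.875202) = 28.9°.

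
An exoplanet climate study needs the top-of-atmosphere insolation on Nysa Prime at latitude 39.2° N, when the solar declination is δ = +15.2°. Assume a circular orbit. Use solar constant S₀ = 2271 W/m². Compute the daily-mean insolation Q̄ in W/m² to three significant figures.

cos H₀ = −tan(+39.2°) tan(+15.200°) = -0.2216, H₀ = 1.7942 rad.
Bracket: H₀ sin φ sin δ + cos φ cos δ sin H₀ = 1.7942×0.63203×0.26219 + 0.77494×0.96502×0.97514 = 0.297320 + 0.729241 = 1.026561.
Q̄ = (S₀/π) × [bracket] = (2271/π) × 1.026561 = 742.1 W/m².

Q̄ ≈ 742 W/m²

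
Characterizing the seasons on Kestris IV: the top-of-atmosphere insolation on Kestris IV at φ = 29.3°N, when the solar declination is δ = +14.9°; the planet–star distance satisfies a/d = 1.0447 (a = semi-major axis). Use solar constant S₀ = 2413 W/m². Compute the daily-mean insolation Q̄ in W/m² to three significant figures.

Q̄ ≈ 880 W/m²

cos H₀ = −tan(+29.3°) tan(+14.900°) = -0.1493, H₀ = 1.7207 rad.
Bracket: H₀ sin φ sin δ + cos φ cos δ sin H₀ = 1.7207×0.48938×0.25713 + 0.87207×0.96638×0.98879 = 0.216523 + 0.833304 = 1.049827.
Inverse-square distance factor (a/d)² = 1.0447² = 1.091398.
Q̄ = (S₀/π) × 1.091398 × [bracket] = (2413/π) × 1.091398 × 1.049827 = 880.1 W/m².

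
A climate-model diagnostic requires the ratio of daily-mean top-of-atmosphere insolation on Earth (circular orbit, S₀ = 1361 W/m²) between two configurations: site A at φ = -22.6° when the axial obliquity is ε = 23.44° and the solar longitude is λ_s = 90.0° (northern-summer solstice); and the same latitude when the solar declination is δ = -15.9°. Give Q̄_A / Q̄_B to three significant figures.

— Configuration A (φ=-22.6°):
Solar declination: sin δ = sin ε · sin λ_s = sin 23.44° × sin 90.0° = 0.39779, so δ = +23.440°.
cos H₀ = −tan(-22.6°) tan(+23.440°) = 0.1805, H₀ = 1.3893 rad.
Bracket: H₀ sin φ sin δ + cos φ cos δ sin H₀ = 1.3893×-0.38430×0.39779 + 0.92321×0.91748×0.98358 = -0.212383 + 0.833119 = 0.620736.
Q̄ = (S₀/π) × [bracket] = (1361/π) × 0.620736 = 268.92 W/m².
— Configuration B (φ=-22.6°):
cos H₀ = −tan(-22.6°) tan(-15.900°) = -0.1186, H₀ = 1.6897 rad.
Bracket: H₀ sin φ sin δ + cos φ cos δ sin H₀ = 1.6897×-0.38430×-0.27396 + 0.92321×0.96174×0.99295 = 0.177896 + 0.881628 = 1.059524.
Q̄ = (S₀/π) × [bracket] = (1361/π) × 1.059524 = 459.01 W/m².
Ratio Q̄_A / Q̄_B = 268.92 / 459.01 = 0.5859.

Q̄_A / Q̄_B ≈ 0.586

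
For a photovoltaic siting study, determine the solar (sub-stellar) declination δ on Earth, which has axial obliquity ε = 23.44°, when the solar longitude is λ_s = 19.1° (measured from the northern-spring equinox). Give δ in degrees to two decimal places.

sin δ = sin ε · sin λ_s = sin 23.44° × sin 19.1° = 0.130164.
δ = arcsin(0.130164) = +7.48°.

δ = +7.48°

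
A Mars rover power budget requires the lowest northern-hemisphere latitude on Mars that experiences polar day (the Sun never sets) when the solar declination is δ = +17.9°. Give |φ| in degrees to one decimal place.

|φ| = 72.1°

Polar day requires cos H₀ = −tan φ tan δ ≤ −1, i.e. tan φ tan δ ≥ 1.
The boundary is |tan φ| · |tan δ| = 1, so |φ| = 90° − |δ| = 90° − 17.9° = 72.1° in the northern hemisphere.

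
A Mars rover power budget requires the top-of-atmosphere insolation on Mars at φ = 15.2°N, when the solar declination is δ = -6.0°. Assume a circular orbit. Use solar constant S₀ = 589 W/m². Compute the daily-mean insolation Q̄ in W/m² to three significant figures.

cos H₀ = −tan(+15.2°) tan(-6.000°) = 0.0286, H₀ = 1.5422 rad.
Bracket: H₀ sin φ sin δ + cos φ cos δ sin H₀ = 1.5422×0.26219×-0.10453 + 0.96502×0.99452×0.99959 = -0.042267 + 0.959338 = 0.917071.
Q̄ = (S₀/π) × [bracket] = (589/π) × 0.917071 = 171.9 W/m².

Q̄ ≈ 172 W/m²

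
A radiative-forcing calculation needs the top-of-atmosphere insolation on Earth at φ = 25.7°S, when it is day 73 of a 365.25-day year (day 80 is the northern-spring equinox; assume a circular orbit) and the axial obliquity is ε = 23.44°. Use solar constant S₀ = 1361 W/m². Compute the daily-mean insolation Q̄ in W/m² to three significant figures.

Q̄ ≈ 404 W/m²

Solar longitude: λ_s = 360° × (73 − 80)/365.25 = -6.899°, i.e. -6.899° + 360° = 353.101°.
sin δ = sin 23.44° × sin 353.101° = -0.04778, so δ = -2.739°.
cos H₀ = −tan(-25.7°) tan(-2.739°) = -0.0230, H₀ = 1.5938 rad.
Bracket: H₀ sin φ sin δ + cos φ cos δ sin H₀ = 1.5938×-0.43366×-0.04778 + 0.90108×0.99886×0.99973 = 0.033024 + 0.899810 = 0.932834.
Q̄ = (S₀/π) × [bracket] = (1361/π) × 0.932834 = 404.1 W/m².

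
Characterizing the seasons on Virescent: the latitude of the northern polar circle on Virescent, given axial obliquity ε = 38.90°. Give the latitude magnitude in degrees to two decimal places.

51.10°

The polar circle is the lowest latitude that experiences at least one full rotation of continuous daylight at the northern-summer solstice; it lies at |φ| = 90° − ε = 90° − 38.90° = 51.10°.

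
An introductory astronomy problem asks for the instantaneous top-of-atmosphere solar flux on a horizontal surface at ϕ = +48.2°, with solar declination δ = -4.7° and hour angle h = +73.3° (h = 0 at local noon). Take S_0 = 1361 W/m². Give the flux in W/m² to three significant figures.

177 W/m²

cos θ_z = sin ϕ sin δ + cos ϕ cos δ cos h = -0.061083 + 0.190891 = 0.129808.
Flux = S_0 · cos θ_z = 1361 × 0.129808 = 176.7 W/m².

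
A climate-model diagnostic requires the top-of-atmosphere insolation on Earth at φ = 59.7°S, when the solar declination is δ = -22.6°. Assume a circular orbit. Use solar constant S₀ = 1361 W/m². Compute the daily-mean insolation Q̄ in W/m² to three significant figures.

Q̄ ≈ 481 W/m²

cos H₀ = −tan(-59.7°) tan(-22.600°) = -0.7123, H₀ = 2.3636 rad.
Bracket: H₀ sin φ sin δ + cos φ cos δ sin H₀ = 2.3636×-0.86340×-0.38430 + 0.50453×0.92321×0.70183 = 0.784253 + 0.326903 = 1.111156.
Q̄ = (S₀/π) × [bracket] = (1361/π) × 1.111156 = 481.4 W/m².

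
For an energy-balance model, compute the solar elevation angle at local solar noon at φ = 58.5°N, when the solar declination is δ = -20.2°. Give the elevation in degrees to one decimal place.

11.3°

At local noon the hour angle is zero, so the zenith angle equals |φ − δ| = |+58.5° − (-20.200°)| = 78.700°.
Elevation = 90° − 78.700° = 11.3°.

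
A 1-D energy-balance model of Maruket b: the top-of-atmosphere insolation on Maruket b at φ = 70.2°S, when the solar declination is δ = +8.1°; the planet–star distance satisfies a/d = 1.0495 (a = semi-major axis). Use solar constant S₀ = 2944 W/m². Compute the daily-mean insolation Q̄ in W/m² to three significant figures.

cos H₀ = −tan(-70.2°) tan(+8.100°) = 0.3953, H₀ = 1.1644 rad.
Bracket: H₀ sin φ sin δ + cos φ cos δ sin H₀ = 1.1644×-0.94088×0.14090 + 0.33874×0.99002×0.91855 = -0.154364 + 0.308044 = 0.153680.
Inverse-square distance factor (a/d)² = 1.0495² = 1.101450.
Q̄ = (S₀/π) × 1.101450 × [bracket] = (2944/π) × 1.101450 × 0.153680 = 158.6 W/m².

Q̄ ≈ 159 W/m²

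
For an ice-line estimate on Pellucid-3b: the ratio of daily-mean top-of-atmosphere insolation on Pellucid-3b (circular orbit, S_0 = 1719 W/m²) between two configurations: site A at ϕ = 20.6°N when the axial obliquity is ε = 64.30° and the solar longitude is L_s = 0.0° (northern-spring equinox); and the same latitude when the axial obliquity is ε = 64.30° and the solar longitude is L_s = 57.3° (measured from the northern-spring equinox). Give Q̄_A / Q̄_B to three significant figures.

Q̄_A / Q̄_B ≈ 0.860

— Configuration A (ϕ=+20.6°):
Solar declination: sin δ = sin ε · sin L_s = sin 64.30° × sin 0.0° = 0.00000, so δ = +0.000°.
cos h₀ = −tan(+20.6°) tan(+0.000°) = -0.0000, h₀ = 1.5708 rad.
Bracket: h₀ sin ϕ sin δ + cos ϕ cos δ sin h₀ = 1.5708×0.35184×0.00000 + 0.93606×1.00000×1.00000 = 0.000000 + 0.936060 = 0.936060.
Q̄ = (S_0/π) × [bracket] = (1719/π) × 0.936060 = 512.19 W/m².
— Configuration B (ϕ=+20.6°):
Solar declination: sin δ = sin ε · sin L_s = sin 64.30° × sin 57.3° = 0.75827, so δ = +49.312°.
cos h₀ = −tan(+20.6°) tan(+49.312°) = -0.4372, h₀ = 2.0233 rad.
Bracket: h₀ sin ϕ sin δ + cos ϕ cos δ sin h₀ = 2.0233×0.35184×0.75827 + 0.93606×0.65195×0.89938 = 0.539796 + 0.548860 = 1.088656.
Q̄ = (S_0/π) × [bracket] = (1719/π) × 1.088656 = 595.69 W/m².
Ratio Q̄_A / Q̄_B = 512.19 / 595.69 = 0.8598.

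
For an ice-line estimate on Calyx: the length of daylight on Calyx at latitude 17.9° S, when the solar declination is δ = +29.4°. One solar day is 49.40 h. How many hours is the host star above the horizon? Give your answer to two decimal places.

cos H₀ = −tan φ · tan δ = −tan(-17.9°) × tan(+29.400°) = 0.1820, so H₀ = 1.3878 rad = 79.51°.
Daylight = 2H₀/(2π) × 49.40 h = (1.3878/π) × 49.40 = 21.82 h.

21.82 h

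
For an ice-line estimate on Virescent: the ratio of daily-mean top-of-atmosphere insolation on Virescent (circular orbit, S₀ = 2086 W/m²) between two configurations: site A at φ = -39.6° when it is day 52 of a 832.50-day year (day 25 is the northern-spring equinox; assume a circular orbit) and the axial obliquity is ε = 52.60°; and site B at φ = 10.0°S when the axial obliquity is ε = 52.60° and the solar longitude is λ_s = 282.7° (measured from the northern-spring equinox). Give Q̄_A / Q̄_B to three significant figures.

— Configuration A (φ=-39.6°):
Solar longitude: λ_s = 360° × (52 − 25)/832.50 = 11.676°.
sin δ = sin 52.60° × sin 11.676° = 0.16077, so δ = +9.251°.
cos H₀ = −tan(-39.6°) tan(+9.251°) = 0.1348, H₀ = 1.4356 rad.
Bracket: H₀ sin φ sin δ + cos φ cos δ sin H₀ = 1.4356×-0.63742×0.16077 + 0.77051×0.98699×0.99088 = -0.147117 + 0.753550 = 0.606433.
Q̄ = (S₀/π) × [bracket] = (2086/π) × 0.606433 = 402.67 W/m².
— Configuration B (φ=-10.0°):
Solar declination: sin δ = sin ε · sin λ_s = sin 52.60° × sin 282.7° = -0.77498, so δ = -50.803°.
cos H₀ = −tan(-10.0°) tan(-50.803°) = -0.2162, H₀ = 1.7887 rad.
Bracket: H₀ sin φ sin δ + cos φ cos δ sin H₀ = 1.7887×-0.17365×-0.77498 + 0.98481×0.63199×0.97634 = 0.240715 + 0.607664 = 0.848379.
Q̄ = (S₀/π) × [bracket] = (2086/π) × 0.848379 = 563.32 W/m².
Ratio Q̄_A / Q̄_B = 402.67 / 563.32 = 0.7148.

Q̄_A / Q̄_B ≈ 0.715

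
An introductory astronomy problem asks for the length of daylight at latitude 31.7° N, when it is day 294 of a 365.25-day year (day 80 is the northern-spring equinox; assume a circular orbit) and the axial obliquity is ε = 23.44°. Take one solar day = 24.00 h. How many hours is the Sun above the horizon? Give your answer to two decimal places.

11.01 h

Solar longitude: λ_s = 360° × (294 − 80)/365.25 = 210.924°.
sin δ = sin 23.44° × sin 210.924° = -0.20442, so δ = -11.796°.
cos H₀ = −tan φ · tan δ = −tan(+31.7°) × tan(-11.796°) = 0.1290, so H₀ = 1.4415 rad = 82.59°.
Daylight = 2H₀/(2π) × 24.00 h = (1.4415/π) × 24.00 = 11.01 h.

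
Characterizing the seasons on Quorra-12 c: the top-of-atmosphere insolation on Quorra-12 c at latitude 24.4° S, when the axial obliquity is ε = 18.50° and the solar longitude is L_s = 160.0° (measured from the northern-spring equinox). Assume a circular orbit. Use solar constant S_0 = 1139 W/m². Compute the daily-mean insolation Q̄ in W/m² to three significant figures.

Solar declination: sin δ = sin ε · sin L_s = sin 18.50° × sin 160.0° = 0.10852, so δ = +6.230°.
cos h₀ = −tan(-24.4°) tan(+6.230°) = 0.0495, h₀ = 1.5213 rad.
Bracket: h₀ sin ϕ sin δ + cos ϕ cos δ sin h₀ = 1.5213×-0.41310×0.10852 + 0.91068×0.99409×0.99877 = -0.068199 + 0.904184 = 0.835985.
Q̄ = (S_0/π) × [bracket] = (1139/π) × 0.835985 = 303.1 W/m².

Q̄ ≈ 303 W/m²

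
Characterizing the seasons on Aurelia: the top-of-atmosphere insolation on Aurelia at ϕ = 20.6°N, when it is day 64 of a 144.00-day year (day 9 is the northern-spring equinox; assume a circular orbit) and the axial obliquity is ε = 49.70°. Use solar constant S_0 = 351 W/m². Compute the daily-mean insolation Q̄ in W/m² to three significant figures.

Q̄ ≈ 124 W/m²

Solar longitude: L_s = 360° × (64 − 9)/144.00 = 137.500°.
sin δ = sin 49.70° × sin 137.500° = 0.51525, so δ = +31.014°.
cos h₀ = −tan(+20.6°) tan(+31.014°) = -0.2260, h₀ = 1.7987 rad.
Bracket: h₀ sin ϕ sin δ + cos ϕ cos δ sin h₀ = 1.7987×0.35184×0.51525 + 0.93606×0.85704×0.97413 = 0.326078 + 0.781487 = 1.107565.
Q̄ = (S_0/π) × [bracket] = (351/π) × 1.107565 = 123.7 W/m².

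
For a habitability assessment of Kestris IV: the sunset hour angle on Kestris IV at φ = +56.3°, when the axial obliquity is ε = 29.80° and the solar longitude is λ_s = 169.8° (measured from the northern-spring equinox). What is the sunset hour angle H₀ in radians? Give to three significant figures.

H₀ = 1.70 rad

Solar declination: sin δ = sin ε · sin λ_s = sin 29.80° × sin 169.8° = 0.08801, so δ = +5.049°.
cos H₀ = −tan φ · tan δ = −tan(+56.3°) × tan(+5.049°) = -0.1325, so H₀ = 1.7037 rad = 97.61°.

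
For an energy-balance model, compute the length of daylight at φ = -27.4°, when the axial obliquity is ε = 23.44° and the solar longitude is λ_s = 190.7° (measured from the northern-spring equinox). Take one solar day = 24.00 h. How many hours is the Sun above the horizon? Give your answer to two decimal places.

Solar declination: sin δ = sin ε · sin λ_s = sin 23.44° × sin 190.7° = -0.07386, so δ = -4.235°.
cos H₀ = −tan φ · tan δ = −tan(-27.4°) × tan(-4.235°) = -0.0384, so H₀ = 1.6092 rad = 92.20°.
Daylight = 2H₀/(2π) × 24.00 h = (1.6092/π) × 24.00 = 12.29 h.

12.29 h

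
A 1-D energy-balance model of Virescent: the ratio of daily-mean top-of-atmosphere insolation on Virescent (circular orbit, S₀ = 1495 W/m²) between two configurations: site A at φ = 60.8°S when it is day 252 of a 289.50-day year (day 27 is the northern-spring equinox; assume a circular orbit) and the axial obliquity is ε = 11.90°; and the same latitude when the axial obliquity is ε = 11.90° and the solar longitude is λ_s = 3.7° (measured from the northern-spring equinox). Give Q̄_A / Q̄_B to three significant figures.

Q̄_A / Q̄_B ≈ 1.68

— Configuration A (φ=-60.8°):
Solar longitude: λ_s = 360° × (252 − 27)/289.50 = 279.793°.
sin δ = sin 11.90° × sin 279.793° = -0.20320, so δ = -11.724°.
cos H₀ = −tan(-60.8°) tan(-11.724°) = -0.3713, H₀ = 1.9512 rad.
Bracket: H₀ sin φ sin δ + cos φ cos δ sin H₀ = 1.9512×-0.87292×-0.20320 + 0.48786×0.97914×0.92850 = 0.346099 + 0.443529 = 0.789628.
Q̄ = (S₀/π) × [bracket] = (1495/π) × 0.789628 = 375.76 W/m².
— Configuration B (φ=-60.8°):
Solar declination: sin δ = sin ε · sin λ_s = sin 11.90° × sin 3.7° = 0.01331, so δ = +0.762°.
cos H₀ = −tan(-60.8°) tan(+0.762°) = 0.0238, H₀ = 1.5470 rad.
Bracket: H₀ sin φ sin δ + cos φ cos δ sin H₀ = 1.5470×-0.87292×0.01331 + 0.48786×0.99991×0.99972 = -0.017974 + 0.487680 = 0.469706.
Q̄ = (S₀/π) × [bracket] = (1495/π) × 0.469706 = 223.52 W/m².
Ratio Q̄_A / Q̄_B = 375.76 / 223.52 = 1.681.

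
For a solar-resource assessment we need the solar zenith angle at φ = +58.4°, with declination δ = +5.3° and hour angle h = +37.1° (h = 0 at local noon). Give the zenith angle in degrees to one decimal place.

cos θ_z = sin φ sin δ + cos φ cos δ cos h = 0.078675 + 0.416136 = 0.494811.
θ_z = arccos(0.494811) = 60.3°.

θ_z = 60.3°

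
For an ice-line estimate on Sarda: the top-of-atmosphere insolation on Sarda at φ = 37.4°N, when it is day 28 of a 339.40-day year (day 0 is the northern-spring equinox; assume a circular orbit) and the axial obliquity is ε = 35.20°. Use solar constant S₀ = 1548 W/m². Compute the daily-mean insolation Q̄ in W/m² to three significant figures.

Solar longitude: λ_s = 360° × (28 − 0)/339.40 = 29.699°.
sin δ = sin 35.20° × sin 29.699° = 0.28559, so δ = +16.594°.
cos H₀ = −tan(+37.4°) tan(+16.594°) = -0.2278, H₀ = 1.8007 rad.
Bracket: H₀ sin φ sin δ + cos φ cos δ sin H₀ = 1.8007×0.60738×0.28559 + 0.79441×0.95835×0.97370 = 0.312352 + 0.741300 = 1.053652.
Q̄ = (S₀/π) × [bracket] = (1548/π) × 1.053652 = 519.2 W/m².

Q̄ ≈ 519 W/m²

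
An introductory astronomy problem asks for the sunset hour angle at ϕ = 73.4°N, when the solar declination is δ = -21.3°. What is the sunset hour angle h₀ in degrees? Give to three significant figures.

h₀ = 0.00°

cos h₀ = −tan ϕ · tan δ = 1.3078 ≥ 1, so the Sun never rises (polar night) and h₀ = 0.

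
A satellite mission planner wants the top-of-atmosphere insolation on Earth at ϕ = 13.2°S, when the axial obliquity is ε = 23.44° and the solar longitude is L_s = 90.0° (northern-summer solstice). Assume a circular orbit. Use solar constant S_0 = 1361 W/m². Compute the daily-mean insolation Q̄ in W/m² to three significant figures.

Q̄ ≈ 327 W/m²

Solar declination: sin δ = sin ε · sin L_s = sin 23.44° × sin 90.0° = 0.39779, so δ = +23.440°.
cos h₀ = −tan(-13.2°) tan(+23.440°) = 0.1017, h₀ = 1.4689 rad.
Bracket: h₀ sin ϕ sin δ + cos ϕ cos δ sin h₀ = 1.4689×-0.22835×0.39779 + 0.97358×0.91748×0.99482 = -0.133428 + 0.888613 = 0.755185.
Q̄ = (S_0/π) × [bracket] = (1361/π) × 0.755185 = 327.2 W/m².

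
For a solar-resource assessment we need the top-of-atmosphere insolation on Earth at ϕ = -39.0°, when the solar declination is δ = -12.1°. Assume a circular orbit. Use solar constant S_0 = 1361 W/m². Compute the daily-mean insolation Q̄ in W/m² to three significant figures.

Q̄ ≈ 424 W/m²

cos h₀ = −tan(-39.0°) tan(-12.100°) = -0.1736, h₀ = 1.7453 rad.
Bracket: h₀ sin ϕ sin δ + cos ϕ cos δ sin h₀ = 1.7453×-0.62932×-0.20962 + 0.77715×0.97778×0.98482 = 0.230237 + 0.748347 = 0.978584.
Q̄ = (S_0/π) × [bracket] = (1361/π) × 0.978584 = 423.9 W/m².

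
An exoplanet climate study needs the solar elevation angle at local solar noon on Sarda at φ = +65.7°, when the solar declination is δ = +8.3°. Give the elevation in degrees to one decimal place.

At local noon the hour angle is zero, so the zenith angle equals |φ − δ| = |+65.7° − (+8.300°)| = 57.400°.
Elevation = 90° − 57.400° = 32.6°.

32.6°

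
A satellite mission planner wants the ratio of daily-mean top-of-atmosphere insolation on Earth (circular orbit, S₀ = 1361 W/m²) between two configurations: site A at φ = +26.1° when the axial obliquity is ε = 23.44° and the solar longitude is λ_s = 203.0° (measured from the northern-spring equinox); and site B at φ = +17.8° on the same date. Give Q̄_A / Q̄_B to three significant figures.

Q̄_A / Q̄_B ≈ 0.902

— Configuration A (φ=+26.1°):
Solar declination: sin δ = sin ε · sin λ_s = sin 23.44° × sin 203.0° = -0.15543, so δ = -8.942°.
cos H₀ = −tan(+26.1°) tan(-8.942°) = 0.0771, H₀ = 1.4936 rad.
Bracket: H₀ sin φ sin δ + cos φ cos δ sin H₀ = 1.4936×0.43994×-0.15543 + 0.89803×0.98785×0.99702 = -0.102132 + 0.884475 = 0.782343.
Q̄ = (S₀/π) × [bracket] = (1361/π) × 0.782343 = 338.93 W/m².
— Configuration B (φ=+17.8°):
cos H₀ = −tan(+17.8°) tan(-8.942°) = 0.0505, H₀ = 1.5203 rad.
Bracket: H₀ sin φ sin δ + cos φ cos δ sin H₀ = 1.5203×0.30570×-0.15543 + 0.95213×0.98785×0.99872 = -0.072237 + 0.939358 = 0.867121.
Q̄ = (S₀/π) × [bracket] = (1361/π) × 0.867121 = 375.65 W/m².
Ratio Q̄_A / Q̄_B = 338.93 / 375.65 = 0.9022.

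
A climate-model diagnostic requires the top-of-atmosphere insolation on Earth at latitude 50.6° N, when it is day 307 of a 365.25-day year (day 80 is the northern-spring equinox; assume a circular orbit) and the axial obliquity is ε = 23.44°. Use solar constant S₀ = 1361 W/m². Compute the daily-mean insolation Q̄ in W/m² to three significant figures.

Solar longitude: λ_s = 360° × (307 − 80)/365.25 = 223.737°.
sin δ = sin 23.44° × sin 223.737° = -0.27501, so δ = -15.963°.
cos H₀ = −tan(+50.6°) tan(-15.963°) = 0.3482, H₀ = 1.2151 rad.
Bracket: H₀ sin φ sin δ + cos φ cos δ sin H₀ = 1.2151×0.77273×-0.27501 + 0.63473×0.96144×0.93741 = -0.258219 + 0.572059 = 0.313840.
Q̄ = (S₀/π) × [bracket] = (1361/π) × 0.313840 = 136.0 W/m².

Q̄ ≈ 136 W/m²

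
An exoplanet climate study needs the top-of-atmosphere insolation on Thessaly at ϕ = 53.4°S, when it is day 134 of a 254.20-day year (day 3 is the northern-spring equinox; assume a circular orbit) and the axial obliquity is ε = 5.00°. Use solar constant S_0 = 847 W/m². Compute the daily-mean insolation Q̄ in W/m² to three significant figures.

Q̄ ≈ 164 W/m²

Solar longitude: L_s = 360° × (134 − 3)/254.20 = 185.523°.
sin δ = sin 5.00° × sin 185.523° = -0.00839, so δ = -0.481°.
cos h₀ = −tan(-53.4°) tan(-0.481°) = -0.0113, h₀ = 1.5821 rad.
Bracket: h₀ sin ϕ sin δ + cos ϕ cos δ sin h₀ = 1.5821×-0.80282×-0.00839 + 0.59622×0.99996×0.99994 = 0.010656 + 0.596160 = 0.606816.
Q̄ = (S_0/π) × [bracket] = (847/π) × 0.606816 = 163.6 W/m².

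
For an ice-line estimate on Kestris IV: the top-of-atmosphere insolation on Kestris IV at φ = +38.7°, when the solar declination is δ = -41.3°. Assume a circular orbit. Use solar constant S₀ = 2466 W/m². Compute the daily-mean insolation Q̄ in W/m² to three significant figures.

Q̄ ≈ 71.0 W/m²

cos H₀ = −tan(+38.7°) tan(-41.300°) = 0.7038, H₀ = 0.7900 rad.
Bracket: H₀ sin φ sin δ + cos φ cos δ sin H₀ = 0.7900×0.62524×-0.66000 + 0.78043×0.75126×0.71037 = -0.326000 + 0.416494 = 0.090494.
Q̄ = (S₀/π) × [bracket] = (2466/π) × 0.090494 = 71.03 W/m².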